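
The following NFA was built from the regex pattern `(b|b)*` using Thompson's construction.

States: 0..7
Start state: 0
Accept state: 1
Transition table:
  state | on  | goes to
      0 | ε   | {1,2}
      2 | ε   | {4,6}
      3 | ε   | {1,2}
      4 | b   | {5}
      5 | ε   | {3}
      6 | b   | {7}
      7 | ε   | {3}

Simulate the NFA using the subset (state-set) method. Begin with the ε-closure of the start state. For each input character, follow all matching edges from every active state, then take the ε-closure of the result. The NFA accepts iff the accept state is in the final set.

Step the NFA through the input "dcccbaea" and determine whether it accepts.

S₀ = ε-closure({0}) = {0,1,2,4,6}
'd' @ 1: {}  — no active states
rest 'cccbaea' ignored (set empty)
after full input: {}  (accept=1 not in)

Answer: REJECT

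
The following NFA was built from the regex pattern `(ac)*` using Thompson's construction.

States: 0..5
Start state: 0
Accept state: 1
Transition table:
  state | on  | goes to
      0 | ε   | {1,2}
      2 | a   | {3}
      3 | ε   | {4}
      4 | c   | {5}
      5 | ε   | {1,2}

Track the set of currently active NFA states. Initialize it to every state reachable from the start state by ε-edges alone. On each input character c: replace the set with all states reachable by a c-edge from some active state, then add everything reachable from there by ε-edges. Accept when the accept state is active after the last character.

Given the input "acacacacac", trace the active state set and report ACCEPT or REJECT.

Answer: ACCEPT

Steps:
initial (ε-close {0}): {0,1,2}
'a' @ 1: {3,4}
'c' @ 2: {1,2,5}  [accepting]
'a' @ 3: {3,4}
'c' @ 4: {1,2,5}  [accepting]
'a' @ 5: {3,4}
'c' @ 6: {1,2,5}  [accepting]
'a' @ 7: {3,4}
'c' @ 8: {1,2,5}  [accepting]
'a' @ 9: {3,4}
'c' @ 10: {1,2,5}  [accepting]
final: {1,2,5}; accept 1 in set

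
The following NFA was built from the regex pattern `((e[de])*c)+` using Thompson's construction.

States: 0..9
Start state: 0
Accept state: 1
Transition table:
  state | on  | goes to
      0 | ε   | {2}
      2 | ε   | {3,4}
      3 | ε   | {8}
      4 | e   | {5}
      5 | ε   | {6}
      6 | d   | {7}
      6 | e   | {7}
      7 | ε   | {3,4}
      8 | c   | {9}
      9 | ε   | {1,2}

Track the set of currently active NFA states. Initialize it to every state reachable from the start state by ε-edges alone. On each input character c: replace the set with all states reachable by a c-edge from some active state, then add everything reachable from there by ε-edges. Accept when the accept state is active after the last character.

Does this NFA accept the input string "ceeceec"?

Answer: ACCEPT

Trace:
S₀ = ε-closure({0}) = {0,2,3,4,8}
'c' @ 1: {1,2,3,4,8,9}  (accept∈set)
'e' @ 2: {5,6}
'e' @ 3: {3,4,7,8}
'c' @ 4: {1,2,3,4,8,9}  (accept∈set)
'e' @ 5: {5,6}
'e' @ 6: {3,4,7,8}
'c' @ 7: {1,2,3,4,8,9}  (accept∈set)
after full input: {1,2,3,4,8,9}  (accept=1 in)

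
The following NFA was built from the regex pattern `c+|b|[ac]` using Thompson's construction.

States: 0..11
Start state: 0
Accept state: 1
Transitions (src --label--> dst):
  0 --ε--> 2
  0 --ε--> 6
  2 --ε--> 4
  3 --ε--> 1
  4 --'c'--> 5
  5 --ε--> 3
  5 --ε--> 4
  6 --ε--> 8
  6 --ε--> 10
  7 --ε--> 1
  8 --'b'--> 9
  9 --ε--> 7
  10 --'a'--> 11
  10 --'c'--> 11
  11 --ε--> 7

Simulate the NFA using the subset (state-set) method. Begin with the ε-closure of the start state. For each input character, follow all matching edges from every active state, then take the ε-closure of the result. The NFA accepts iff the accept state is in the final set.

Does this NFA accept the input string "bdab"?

Answer: REJECT

Trace:
S₀ = ε-closure({0}) = {0,2,4,6,8,10}
'b' @ 1: {1,7,9}  (accept∈set)
'd' @ 2: {}  — state set empty
rest 'ab' ignored (set empty)
final: {}; accept 1 not in set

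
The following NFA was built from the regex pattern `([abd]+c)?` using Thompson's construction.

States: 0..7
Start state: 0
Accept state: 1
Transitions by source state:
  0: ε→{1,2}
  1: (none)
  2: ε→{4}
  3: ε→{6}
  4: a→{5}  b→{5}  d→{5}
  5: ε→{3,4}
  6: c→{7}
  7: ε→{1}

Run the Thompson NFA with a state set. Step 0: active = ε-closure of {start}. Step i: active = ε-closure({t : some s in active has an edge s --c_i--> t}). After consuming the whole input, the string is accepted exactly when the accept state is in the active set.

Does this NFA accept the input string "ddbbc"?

initial (ε-close {0}): {0,1,2,4}
'd' @ 1: {3,4,5,6}
'd' @ 2: {3,4,5,6}
'b' @ 3: {3,4,5,6}
'b' @ 4: {3,4,5,6}
'c' @ 5: {1,7}  (accept∈set)
after full input: {1,7}  (accept=1 in)

Answer: ACCEPT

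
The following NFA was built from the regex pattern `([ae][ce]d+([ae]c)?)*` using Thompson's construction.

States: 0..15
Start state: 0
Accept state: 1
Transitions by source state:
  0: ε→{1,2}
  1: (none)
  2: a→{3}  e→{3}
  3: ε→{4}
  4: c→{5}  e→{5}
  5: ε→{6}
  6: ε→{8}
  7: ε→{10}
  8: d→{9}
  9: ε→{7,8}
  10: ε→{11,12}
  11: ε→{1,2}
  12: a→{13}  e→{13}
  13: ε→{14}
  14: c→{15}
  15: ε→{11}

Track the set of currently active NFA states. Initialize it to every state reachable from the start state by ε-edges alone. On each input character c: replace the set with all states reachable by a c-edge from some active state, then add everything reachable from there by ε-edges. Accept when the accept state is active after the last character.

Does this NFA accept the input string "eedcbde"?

initial (ε-close {0}): {0,1,2}
'e' @ 1: {3,4}
'e' @ 2: {5,6,8}
'd' @ 3: {1,2,7,8,9,10,11,12}  [accepting]
'c' @ 4: {}  — dead — no transitions
rest 'bde' ignored (set empty)
after full input: {}  (accept=1 not in)

Answer: REJECT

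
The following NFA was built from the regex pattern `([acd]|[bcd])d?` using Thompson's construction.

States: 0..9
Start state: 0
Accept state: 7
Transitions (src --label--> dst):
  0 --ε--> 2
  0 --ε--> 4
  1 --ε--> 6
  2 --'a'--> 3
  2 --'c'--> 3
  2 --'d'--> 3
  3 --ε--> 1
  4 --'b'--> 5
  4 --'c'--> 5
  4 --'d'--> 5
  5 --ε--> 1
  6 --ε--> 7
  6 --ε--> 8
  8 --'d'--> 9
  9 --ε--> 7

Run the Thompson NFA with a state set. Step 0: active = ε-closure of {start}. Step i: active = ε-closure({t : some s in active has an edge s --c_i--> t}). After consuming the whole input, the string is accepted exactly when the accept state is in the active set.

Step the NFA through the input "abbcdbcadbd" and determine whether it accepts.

Answer: REJECT

Derivation:
S₀ = ε-closure({0}) = {0,2,4}
'a' @ 1: {1,3,6,7,8}  (accept∈set)
'b' @ 2: {}  — state set empty
rest 'bcdbcadbd' ignored (set empty)
final: {}; accept 7 not in set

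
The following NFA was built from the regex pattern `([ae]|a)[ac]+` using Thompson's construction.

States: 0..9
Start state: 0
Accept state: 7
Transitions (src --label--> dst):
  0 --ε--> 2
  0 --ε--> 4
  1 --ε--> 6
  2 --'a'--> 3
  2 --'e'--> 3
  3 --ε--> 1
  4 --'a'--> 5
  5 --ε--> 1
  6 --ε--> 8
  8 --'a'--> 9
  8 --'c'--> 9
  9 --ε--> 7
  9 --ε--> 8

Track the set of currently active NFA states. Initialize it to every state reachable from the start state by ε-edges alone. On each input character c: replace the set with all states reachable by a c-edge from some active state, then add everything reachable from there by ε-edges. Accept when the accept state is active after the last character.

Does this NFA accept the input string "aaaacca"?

start: ε-closure({0}) = {0,2,4}
'a' @ 1: {1,3,5,6,8}
'a' @ 2: {7,8,9}  [accepting]
'a' @ 3: {7,8,9}  [accepting]
'a' @ 4: {7,8,9}  [accepting]
'c' @ 5: {7,8,9}  [accepting]
'c' @ 6: {7,8,9}  [accepting]
'a' @ 7: {7,8,9}  [accepting]
end set {7,8,9} — state 7 in

Answer: ACCEPT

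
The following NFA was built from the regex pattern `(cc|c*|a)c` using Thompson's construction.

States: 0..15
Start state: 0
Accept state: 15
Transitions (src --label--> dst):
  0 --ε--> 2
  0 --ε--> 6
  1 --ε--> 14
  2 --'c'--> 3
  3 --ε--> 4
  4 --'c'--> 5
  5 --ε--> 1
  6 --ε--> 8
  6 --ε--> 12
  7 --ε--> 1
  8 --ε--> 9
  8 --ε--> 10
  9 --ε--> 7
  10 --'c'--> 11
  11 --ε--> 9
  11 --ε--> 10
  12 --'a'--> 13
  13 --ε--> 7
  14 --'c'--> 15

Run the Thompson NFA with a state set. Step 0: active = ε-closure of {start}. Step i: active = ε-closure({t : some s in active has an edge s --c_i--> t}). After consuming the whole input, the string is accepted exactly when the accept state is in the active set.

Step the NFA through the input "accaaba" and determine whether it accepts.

initial (ε-close {0}): {0,1,2,6,7,8,9,10,12,14}
'a' @ 1: {1,7,13,14}
'c' @ 2: {15}  [accepting]
'c' @ 3: {}  — state set empty
rest 'aaba' ignored (set empty)
final: {}; accept 15 not in set

Answer: REJECT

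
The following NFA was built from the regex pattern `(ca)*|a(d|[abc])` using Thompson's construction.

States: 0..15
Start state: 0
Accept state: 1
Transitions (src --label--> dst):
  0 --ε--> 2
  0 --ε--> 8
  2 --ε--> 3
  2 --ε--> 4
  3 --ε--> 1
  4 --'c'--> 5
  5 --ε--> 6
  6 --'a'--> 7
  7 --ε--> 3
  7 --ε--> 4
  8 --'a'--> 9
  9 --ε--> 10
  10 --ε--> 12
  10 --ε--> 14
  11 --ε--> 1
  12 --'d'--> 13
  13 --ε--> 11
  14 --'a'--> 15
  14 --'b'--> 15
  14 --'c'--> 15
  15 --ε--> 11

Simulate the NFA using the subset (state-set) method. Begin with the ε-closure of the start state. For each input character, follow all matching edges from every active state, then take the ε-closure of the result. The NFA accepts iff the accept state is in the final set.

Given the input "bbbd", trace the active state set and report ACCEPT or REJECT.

Answer: REJECT

Steps:
start: ε-closure({0}) = {0,1,2,3,4,8}
'b' @ 1: {}  — dead — no transitions
rest 'bbd' ignored (set empty)
after full input: {}  (accept=1 not in)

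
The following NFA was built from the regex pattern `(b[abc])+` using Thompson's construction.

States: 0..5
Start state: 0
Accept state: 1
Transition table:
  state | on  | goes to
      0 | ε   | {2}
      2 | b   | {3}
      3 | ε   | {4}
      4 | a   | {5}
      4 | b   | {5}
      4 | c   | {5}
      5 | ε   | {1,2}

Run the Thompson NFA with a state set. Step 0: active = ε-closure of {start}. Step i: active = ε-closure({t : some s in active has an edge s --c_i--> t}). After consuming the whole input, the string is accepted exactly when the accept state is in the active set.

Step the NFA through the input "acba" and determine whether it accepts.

Answer: REJECT

Derivation:
S₀ = ε-closure({0}) = {0,2}
'a' @ 1: {}  — no active states
rest 'cba' ignored (set empty)
final: {}; accept 1 not in set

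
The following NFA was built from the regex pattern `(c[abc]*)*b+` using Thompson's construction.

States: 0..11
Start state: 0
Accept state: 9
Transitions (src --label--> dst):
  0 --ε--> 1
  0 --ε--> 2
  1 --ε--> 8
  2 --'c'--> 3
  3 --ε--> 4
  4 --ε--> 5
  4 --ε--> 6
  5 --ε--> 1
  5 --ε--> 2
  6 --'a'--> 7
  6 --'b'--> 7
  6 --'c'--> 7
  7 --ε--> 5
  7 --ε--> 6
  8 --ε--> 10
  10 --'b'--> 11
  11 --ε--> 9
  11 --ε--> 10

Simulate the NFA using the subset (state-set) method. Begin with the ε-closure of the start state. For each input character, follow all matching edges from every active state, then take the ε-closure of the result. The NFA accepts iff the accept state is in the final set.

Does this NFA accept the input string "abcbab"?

Answer: REJECT

Steps:
start: ε-closure({0}) = {0,1,2,8,10}
'a' @ 1: {}  — state set empty
rest 'bcbab' ignored (set empty)
end set {} — state 9 not in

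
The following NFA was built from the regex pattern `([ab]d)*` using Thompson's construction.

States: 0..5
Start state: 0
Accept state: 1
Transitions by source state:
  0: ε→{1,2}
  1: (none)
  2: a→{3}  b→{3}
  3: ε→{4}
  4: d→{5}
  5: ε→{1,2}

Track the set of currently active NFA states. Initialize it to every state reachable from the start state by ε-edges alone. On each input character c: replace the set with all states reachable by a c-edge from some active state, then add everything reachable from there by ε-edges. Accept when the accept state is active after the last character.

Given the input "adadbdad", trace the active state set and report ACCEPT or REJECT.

S₀ = ε-closure({0}) = {0,1,2}
'a' @ 1: {3,4}
'd' @ 2: {1,2,5}  (accept∈set)
'a' @ 3: {3,4}
'd' @ 4: {1,2,5}  (accept∈set)
'b' @ 5: {3,4}
'd' @ 6: {1,2,5}  (accept∈set)
'a' @ 7: {3,4}
'd' @ 8: {1,2,5}  (accept∈set)
after full input: {1,2,5}  (accept=1 in)

Answer: ACCEPT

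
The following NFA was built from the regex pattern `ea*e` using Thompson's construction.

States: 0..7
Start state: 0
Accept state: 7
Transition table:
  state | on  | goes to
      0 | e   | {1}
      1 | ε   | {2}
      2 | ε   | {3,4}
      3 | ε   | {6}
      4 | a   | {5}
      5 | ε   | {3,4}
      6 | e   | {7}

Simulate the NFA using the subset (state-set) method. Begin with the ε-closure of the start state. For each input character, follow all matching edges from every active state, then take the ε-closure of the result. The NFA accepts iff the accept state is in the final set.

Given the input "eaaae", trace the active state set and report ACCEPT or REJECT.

start: ε-closure({0}) = {0}
'e' @ 1: {1,2,3,4,6}
'a' @ 2: {3,4,5,6}
'a' @ 3: {3,4,5,6}
'a' @ 4: {3,4,5,6}
'e' @ 5: {7}  [accepting]
end set {7} — state 7 in

Answer: ACCEPT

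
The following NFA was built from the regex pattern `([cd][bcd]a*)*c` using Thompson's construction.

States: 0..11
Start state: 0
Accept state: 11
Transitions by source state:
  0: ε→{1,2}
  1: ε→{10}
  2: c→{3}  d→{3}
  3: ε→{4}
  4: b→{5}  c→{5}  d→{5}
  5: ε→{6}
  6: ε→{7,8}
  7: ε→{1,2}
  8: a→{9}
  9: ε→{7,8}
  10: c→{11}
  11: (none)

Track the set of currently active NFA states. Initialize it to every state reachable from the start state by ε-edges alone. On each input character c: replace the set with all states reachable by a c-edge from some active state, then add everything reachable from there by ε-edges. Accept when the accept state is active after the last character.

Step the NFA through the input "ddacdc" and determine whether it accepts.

Answer: ACCEPT

Trace:
initial (ε-close {0}): {0,1,2,10}
'd' @ 1: {3,4}
'd' @ 2: {1,2,5,6,7,8,10}
'a' @ 3: {1,2,7,8,9,10}
'c' @ 4: {3,4,11}  [accepting]
'd' @ 5: {1,2,5,6,7,8,10}
'c' @ 6: {3,4,11}  [accepting]
final: {3,4,11}; accept 11 in set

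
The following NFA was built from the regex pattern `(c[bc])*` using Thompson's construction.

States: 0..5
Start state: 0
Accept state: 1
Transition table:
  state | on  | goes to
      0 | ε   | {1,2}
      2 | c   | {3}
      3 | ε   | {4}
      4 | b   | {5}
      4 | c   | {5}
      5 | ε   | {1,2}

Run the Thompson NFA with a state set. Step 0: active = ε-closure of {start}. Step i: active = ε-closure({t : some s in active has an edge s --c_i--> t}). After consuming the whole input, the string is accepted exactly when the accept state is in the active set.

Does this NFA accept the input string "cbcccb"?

S₀ = ε-closure({0}) = {0,1,2}
'c' @ 1: {3,4}
'b' @ 2: {1,2,5}  [accepting]
'c' @ 3: {3,4}
'c' @ 4: {1,2,5}  [accepting]
'c' @ 5: {3,4}
'b' @ 6: {1,2,5}  [accepting]
end set {1,2,5} — state 1 in

Answer: ACCEPT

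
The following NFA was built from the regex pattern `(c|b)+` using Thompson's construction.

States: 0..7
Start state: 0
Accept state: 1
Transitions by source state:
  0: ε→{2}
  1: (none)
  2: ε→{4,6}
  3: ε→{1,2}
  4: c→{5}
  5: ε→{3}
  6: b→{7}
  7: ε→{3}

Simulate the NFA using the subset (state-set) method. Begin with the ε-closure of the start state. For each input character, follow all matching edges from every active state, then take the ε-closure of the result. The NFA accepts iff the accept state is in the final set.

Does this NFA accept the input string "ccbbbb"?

start: ε-closure({0}) = {0,2,4,6}
'c' @ 1: {1,2,3,4,5,6}  (accept∈set)
'c' @ 2: {1,2,3,4,5,6}  (accept∈set)
'b' @ 3: {1,2,3,4,6,7}  (accept∈set)
'b' @ 4: {1,2,3,4,6,7}  (accept∈set)
'b' @ 5: {1,2,3,4,6,7}  (accept∈set)
'b' @ 6: {1,2,3,4,6,7}  (accept∈set)
final: {1,2,3,4,6,7}; accept 1 in set

Answer: ACCEPT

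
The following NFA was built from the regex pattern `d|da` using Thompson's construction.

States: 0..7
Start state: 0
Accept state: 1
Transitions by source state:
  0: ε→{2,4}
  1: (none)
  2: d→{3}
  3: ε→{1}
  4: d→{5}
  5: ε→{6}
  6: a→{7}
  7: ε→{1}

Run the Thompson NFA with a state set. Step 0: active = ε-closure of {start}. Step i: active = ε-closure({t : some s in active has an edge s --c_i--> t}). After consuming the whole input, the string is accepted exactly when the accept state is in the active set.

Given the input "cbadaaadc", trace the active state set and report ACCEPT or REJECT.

start: ε-closure({0}) = {0,2,4}
'c' @ 1: {}  — state set empty
rest 'badaaadc' ignored (set empty)
final: {}; accept 1 not in set

Answer: REJECT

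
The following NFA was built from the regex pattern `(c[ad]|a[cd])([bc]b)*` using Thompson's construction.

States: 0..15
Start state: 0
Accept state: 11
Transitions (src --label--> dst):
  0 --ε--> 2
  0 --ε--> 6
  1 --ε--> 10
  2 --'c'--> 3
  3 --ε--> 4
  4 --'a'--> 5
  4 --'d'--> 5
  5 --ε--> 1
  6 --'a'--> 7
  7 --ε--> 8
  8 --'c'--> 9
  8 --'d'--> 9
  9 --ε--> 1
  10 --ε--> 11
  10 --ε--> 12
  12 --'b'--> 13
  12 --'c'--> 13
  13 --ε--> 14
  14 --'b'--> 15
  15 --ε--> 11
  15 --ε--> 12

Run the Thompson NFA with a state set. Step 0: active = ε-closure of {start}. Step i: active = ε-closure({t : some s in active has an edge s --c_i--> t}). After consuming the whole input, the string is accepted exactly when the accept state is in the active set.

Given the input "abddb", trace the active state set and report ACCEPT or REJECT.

initial (ε-close {0}): {0,2,6}
'a' @ 1: {7,8}
'b' @ 2: {}  — no active states
rest 'ddb' ignored (set empty)
final: {}; accept 11 not in set

Answer: REJECT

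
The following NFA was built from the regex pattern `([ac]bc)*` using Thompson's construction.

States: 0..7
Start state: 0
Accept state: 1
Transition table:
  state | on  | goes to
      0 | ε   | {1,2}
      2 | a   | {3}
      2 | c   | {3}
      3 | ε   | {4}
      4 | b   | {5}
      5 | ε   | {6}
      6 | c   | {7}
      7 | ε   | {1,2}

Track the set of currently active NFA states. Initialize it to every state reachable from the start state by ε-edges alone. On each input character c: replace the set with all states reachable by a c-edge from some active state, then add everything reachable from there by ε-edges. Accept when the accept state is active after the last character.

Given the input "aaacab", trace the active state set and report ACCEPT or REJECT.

S₀ = ε-closure({0}) = {0,1,2}
'a' @ 1: {3,4}
'a' @ 2: {}  — no active states
rest 'acab' ignored (set empty)
after full input: {}  (accept=1 not in)

Answer: REJECT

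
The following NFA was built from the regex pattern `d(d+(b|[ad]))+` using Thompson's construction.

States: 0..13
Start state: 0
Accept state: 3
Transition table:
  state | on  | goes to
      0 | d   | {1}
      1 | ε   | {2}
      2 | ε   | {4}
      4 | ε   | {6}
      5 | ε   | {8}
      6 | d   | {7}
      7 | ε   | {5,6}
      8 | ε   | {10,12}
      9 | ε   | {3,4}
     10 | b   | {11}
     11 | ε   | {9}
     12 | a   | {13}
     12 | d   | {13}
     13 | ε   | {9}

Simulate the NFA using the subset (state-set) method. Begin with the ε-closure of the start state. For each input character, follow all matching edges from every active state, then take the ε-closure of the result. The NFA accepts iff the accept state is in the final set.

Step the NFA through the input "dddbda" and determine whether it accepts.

Answer: ACCEPT

Steps:
start: ε-closure({0}) = {0}
'd' @ 1: {1,2,4,6}
'd' @ 2: {5,6,7,8,10,12}
'd' @ 3: {3,4,5,6,7,8,9,10,12,13}  ✓accept
'b' @ 4: {3,4,6,9,11}  ✓accept
'd' @ 5: {5,6,7,8,10,12}
'a' @ 6: {3,4,6,9,13}  ✓accept
final: {3,4,6,9,13}; accept 3 in set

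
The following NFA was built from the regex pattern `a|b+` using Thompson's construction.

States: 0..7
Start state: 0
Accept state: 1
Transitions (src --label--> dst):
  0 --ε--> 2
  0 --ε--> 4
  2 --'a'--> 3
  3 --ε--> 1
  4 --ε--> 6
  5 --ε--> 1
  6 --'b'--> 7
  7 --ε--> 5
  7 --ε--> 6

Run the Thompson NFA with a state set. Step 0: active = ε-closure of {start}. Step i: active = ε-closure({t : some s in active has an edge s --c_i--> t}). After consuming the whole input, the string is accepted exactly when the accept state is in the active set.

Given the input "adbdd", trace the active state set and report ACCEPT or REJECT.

S₀ = ε-closure({0}) = {0,2,4,6}
'a' @ 1: {1,3}  (accept∈set)
'd' @ 2: {}  — state set empty
rest 'bdd' ignored (set empty)
final: {}; accept 1 not in set

Answer: REJECT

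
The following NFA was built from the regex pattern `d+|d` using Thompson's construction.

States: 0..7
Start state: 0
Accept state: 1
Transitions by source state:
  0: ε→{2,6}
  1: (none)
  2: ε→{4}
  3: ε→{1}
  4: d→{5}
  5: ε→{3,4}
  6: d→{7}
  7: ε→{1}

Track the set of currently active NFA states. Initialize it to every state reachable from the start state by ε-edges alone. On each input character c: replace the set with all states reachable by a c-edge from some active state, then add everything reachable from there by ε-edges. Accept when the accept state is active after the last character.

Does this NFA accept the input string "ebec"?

Answer: REJECT

Derivation:
S₀ = ε-closure({0}) = {0,2,4,6}
'e' @ 1: {}  — state set empty
rest 'bec' ignored (set empty)
end set {} — state 1 not in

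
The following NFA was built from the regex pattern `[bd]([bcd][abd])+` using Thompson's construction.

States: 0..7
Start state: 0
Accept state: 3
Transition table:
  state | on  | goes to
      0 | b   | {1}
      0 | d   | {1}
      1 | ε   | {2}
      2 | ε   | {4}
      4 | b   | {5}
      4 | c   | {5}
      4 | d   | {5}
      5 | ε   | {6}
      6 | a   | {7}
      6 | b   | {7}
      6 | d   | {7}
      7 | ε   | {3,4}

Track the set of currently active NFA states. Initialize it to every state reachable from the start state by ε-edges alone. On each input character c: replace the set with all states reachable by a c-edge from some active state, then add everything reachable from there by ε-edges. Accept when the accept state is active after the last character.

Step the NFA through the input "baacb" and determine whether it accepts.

start: ε-closure({0}) = {0}
'b' @ 1: {1,2,4}
'a' @ 2: {}  — state set empty
rest 'acb' ignored (set empty)
after full input: {}  (accept=3 not in)

Answer: REJECT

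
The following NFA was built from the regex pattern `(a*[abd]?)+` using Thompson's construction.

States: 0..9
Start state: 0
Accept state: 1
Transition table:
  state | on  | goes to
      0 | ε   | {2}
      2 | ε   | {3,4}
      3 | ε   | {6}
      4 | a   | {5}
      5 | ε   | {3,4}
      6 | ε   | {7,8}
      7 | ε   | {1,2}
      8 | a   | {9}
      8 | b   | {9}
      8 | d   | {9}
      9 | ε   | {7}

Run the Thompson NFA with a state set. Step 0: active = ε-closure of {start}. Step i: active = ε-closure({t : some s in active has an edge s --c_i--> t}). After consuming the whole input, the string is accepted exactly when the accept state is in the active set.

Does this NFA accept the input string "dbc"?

start: ε-closure({0}) = {0,1,2,3,4,6,7,8}
'd' @ 1: {1,2,3,4,6,7,8,9}  [accepting]
'b' @ 2: {1,2,3,4,6,7,8,9}  [accepting]
'c' @ 3: {}  — dead — no transitions
after full input: {}  (accept=1 not in)

Answer: REJECT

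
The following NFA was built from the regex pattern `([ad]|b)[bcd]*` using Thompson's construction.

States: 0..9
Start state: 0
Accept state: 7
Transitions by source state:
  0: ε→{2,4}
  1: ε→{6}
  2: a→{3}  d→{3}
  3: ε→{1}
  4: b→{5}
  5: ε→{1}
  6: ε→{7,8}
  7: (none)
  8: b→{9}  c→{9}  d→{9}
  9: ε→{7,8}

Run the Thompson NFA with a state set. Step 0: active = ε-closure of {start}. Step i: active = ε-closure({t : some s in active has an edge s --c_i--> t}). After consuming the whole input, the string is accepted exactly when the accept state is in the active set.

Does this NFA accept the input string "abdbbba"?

Answer: REJECT

Steps:
start: ε-closure({0}) = {0,2,4}
'a' @ 1: {1,3,6,7,8}  ✓accept
'b' @ 2: {7,8,9}  ✓accept
'd' @ 3: {7,8,9}  ✓accept
'b' @ 4: {7,8,9}  ✓accept
'b' @ 5: {7,8,9}  ✓accept
'b' @ 6: {7,8,9}  ✓accept
'a' @ 7: {}  — state set empty
final: {}; accept 7 not in set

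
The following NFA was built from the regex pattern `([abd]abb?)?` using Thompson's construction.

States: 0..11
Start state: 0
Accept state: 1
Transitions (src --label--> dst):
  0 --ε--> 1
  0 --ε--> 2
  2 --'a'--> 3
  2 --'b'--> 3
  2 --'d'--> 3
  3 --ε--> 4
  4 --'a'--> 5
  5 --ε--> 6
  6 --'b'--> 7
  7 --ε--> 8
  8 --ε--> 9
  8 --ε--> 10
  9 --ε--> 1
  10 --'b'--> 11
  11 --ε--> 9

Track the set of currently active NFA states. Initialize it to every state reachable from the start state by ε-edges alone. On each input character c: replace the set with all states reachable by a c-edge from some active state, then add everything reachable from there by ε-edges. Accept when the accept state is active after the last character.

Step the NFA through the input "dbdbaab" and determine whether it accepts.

S₀ = ε-closure({0}) = {0,1,2}
'd' @ 1: {3,4}
'b' @ 2: {}  — no active states
rest 'dbaab' ignored (set empty)
end set {} — state 1 not in

Answer: REJECT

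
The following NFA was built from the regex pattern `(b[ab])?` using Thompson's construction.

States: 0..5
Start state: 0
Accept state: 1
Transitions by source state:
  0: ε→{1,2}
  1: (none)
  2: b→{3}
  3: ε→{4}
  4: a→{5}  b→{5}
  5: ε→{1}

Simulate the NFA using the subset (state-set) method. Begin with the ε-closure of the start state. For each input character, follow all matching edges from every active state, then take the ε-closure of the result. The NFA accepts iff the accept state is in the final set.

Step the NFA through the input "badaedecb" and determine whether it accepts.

Answer: REJECT

Steps:
initial (ε-close {0}): {0,1,2}
'b' @ 1: {3,4}
'a' @ 2: {1,5}  ✓accept
'd' @ 3: {}  — dead — no transitions
rest 'aedecb' ignored (set empty)
after full input: {}  (accept=1 not in)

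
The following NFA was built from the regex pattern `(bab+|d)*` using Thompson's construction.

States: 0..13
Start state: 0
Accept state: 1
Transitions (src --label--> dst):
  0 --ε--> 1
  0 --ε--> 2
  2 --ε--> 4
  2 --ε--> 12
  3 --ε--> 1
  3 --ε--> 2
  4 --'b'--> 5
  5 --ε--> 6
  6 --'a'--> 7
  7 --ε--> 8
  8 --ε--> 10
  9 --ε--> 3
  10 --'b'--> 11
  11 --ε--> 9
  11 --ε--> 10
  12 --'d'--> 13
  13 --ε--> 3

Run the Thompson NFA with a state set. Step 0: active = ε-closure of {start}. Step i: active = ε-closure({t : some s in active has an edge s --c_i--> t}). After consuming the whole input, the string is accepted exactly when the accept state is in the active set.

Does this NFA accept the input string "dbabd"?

S₀ = ε-closure({0}) = {0,1,2,4,12}
'd' @ 1: {1,2,3,4,12,13}  ✓accept
'b' @ 2: {5,6}
'a' @ 3: {7,8,10}
'b' @ 4: {1,2,3,4,9,10,11,12}  ✓accept
'd' @ 5: {1,2,3,4,12,13}  ✓accept
after full input: {1,2,3,4,12,13}  (accept=1 in)

Answer: ACCEPT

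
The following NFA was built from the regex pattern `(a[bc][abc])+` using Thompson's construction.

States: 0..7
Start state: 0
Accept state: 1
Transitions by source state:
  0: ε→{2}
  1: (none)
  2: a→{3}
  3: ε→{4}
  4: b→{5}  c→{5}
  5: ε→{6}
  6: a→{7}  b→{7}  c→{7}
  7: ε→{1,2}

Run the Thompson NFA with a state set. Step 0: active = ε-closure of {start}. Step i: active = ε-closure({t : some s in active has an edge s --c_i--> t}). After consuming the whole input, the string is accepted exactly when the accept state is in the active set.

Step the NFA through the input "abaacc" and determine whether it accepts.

start: ε-closure({0}) = {0,2}
'a' @ 1: {3,4}
'b' @ 2: {5,6}
'a' @ 3: {1,2,7}  ✓accept
'a' @ 4: {3,4}
'c' @ 5: {5,6}
'c' @ 6: {1,2,7}  ✓accept
final: {1,2,7}; accept 1 in set

Answer: ACCEPT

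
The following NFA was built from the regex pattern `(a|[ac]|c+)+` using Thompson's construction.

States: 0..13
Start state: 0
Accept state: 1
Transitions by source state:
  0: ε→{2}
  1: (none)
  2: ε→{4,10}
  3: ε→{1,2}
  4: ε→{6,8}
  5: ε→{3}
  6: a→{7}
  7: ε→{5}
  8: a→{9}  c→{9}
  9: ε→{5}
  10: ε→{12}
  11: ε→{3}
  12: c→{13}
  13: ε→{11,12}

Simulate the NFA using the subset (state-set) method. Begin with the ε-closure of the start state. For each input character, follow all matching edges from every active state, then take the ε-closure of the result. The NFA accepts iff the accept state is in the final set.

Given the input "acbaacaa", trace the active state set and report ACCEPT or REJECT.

Answer: REJECT

Steps:
S₀ = ε-closure({0}) = {0,2,4,6,8,10,12}
'a' @ 1: {1,2,3,4,5,6,7,8,9,10,12}  ✓accept
'c' @ 2: {1,2,3,4,5,6,8,9,10,11,12,13}  ✓accept
'b' @ 3: {}  — dead — no transitions
rest 'aacaa' ignored (set empty)
after full input: {}  (accept=1 not in)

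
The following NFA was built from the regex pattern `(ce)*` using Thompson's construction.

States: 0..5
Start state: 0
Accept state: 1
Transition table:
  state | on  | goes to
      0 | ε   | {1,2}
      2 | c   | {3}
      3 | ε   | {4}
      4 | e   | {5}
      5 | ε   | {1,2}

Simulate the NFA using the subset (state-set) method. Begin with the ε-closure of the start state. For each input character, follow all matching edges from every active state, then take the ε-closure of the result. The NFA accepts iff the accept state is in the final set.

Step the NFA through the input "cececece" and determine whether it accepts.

initial (ε-close {0}): {0,1,2}
'c' @ 1: {3,4}
'e' @ 2: {1,2,5}  ✓accept
'c' @ 3: {3,4}
'e' @ 4: {1,2,5}  ✓accept
'c' @ 5: {3,4}
'e' @ 6: {1,2,5}  ✓accept
'c' @ 7: {3,4}
'e' @ 8: {1,2,5}  ✓accept
after full input: {1,2,5}  (accept=1 in)

Answer: ACCEPT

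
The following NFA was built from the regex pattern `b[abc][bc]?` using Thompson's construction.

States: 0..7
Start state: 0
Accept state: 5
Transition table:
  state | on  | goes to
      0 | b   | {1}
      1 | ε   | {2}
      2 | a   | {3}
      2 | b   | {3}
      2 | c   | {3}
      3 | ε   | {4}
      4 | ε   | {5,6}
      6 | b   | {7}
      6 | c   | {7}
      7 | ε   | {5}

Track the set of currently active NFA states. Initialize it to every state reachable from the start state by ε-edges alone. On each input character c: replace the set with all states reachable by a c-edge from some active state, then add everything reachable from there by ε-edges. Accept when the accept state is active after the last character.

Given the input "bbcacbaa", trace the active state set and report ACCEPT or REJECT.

Answer: REJECT

Trace:
initial (ε-close {0}): {0}
'b' @ 1: {1,2}
'b' @ 2: {3,4,5,6}  [accepting]
'c' @ 3: {5,7}  [accepting]
'a' @ 4: {}  — state set empty
rest 'cbaa' ignored (set empty)
end set {} — state 5 not in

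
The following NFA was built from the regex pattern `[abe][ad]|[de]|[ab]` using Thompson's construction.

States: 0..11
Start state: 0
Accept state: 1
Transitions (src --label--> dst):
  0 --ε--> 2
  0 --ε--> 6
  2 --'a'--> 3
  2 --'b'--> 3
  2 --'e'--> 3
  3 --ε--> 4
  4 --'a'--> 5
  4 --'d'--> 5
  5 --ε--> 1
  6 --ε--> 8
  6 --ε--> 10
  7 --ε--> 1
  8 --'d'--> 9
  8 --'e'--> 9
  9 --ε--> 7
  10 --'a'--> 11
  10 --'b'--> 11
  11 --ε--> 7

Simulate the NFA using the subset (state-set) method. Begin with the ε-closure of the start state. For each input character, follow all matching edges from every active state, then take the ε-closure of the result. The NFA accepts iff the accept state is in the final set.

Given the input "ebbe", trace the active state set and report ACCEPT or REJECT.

Answer: REJECT

Derivation:
start: ε-closure({0}) = {0,2,6,8,10}
'e' @ 1: {1,3,4,7,9}  ✓accept
'b' @ 2: {}  — no active states
rest 'be' ignored (set empty)
after full input: {}  (accept=1 not in)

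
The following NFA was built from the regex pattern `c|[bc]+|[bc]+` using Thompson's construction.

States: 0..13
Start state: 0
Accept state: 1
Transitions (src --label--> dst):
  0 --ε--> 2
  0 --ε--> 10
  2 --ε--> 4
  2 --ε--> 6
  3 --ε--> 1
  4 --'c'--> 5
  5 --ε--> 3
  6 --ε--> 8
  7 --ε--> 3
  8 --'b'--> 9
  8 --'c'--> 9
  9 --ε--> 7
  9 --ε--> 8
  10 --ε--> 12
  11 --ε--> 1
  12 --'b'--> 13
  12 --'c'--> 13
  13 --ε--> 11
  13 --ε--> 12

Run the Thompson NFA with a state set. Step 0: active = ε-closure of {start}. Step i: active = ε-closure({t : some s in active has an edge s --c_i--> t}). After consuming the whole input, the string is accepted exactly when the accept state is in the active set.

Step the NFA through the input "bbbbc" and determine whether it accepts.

S₀ = ε-closure({0}) = {0,2,4,6,8,10,12}
'b' @ 1: {1,3,7,8,9,11,12,13}  ✓accept
'b' @ 2: {1,3,7,8,9,11,12,13}  ✓accept
'b' @ 3: {1,3,7,8,9,11,12,13}  ✓accept
'b' @ 4: {1,3,7,8,9,11,12,13}  ✓accept
'c' @ 5: {1,3,7,8,9,11,12,13}  ✓accept
after full input: {1,3,7,8,9,11,12,13}  (accept=1 in)

Answer: ACCEPT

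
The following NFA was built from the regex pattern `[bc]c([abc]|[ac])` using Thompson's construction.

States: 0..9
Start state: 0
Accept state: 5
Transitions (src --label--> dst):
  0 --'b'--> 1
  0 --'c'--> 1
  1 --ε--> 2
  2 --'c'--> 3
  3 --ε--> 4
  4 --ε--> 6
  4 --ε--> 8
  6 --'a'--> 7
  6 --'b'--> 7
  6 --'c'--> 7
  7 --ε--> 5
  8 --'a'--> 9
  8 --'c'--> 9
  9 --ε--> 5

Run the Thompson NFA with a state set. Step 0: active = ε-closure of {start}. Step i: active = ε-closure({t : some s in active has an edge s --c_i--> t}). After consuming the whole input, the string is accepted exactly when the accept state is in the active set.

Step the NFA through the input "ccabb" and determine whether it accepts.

Answer: REJECT

Derivation:
S₀ = ε-closure({0}) = {0}
'c' @ 1: {1,2}
'c' @ 2: {3,4,6,8}
'a' @ 3: {5,7,9}  [accepting]
'b' @ 4: {}  — no active states
rest 'b' ignored (set empty)
end set {} — state 5 not in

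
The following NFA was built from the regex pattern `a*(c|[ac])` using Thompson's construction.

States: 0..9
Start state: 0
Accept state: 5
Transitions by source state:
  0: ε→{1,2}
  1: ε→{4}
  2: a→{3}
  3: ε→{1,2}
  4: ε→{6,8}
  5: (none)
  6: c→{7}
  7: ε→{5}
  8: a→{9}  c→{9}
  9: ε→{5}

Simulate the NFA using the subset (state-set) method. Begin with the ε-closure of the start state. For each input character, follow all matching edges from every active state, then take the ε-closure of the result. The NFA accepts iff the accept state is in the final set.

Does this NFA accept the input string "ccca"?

Answer: REJECT

Trace:
start: ε-closure({0}) = {0,1,2,4,6,8}
'c' @ 1: {5,7,9}  ✓accept
'c' @ 2: {}  — no active states
rest 'ca' ignored (set empty)
after full input: {}  (accept=5 not in)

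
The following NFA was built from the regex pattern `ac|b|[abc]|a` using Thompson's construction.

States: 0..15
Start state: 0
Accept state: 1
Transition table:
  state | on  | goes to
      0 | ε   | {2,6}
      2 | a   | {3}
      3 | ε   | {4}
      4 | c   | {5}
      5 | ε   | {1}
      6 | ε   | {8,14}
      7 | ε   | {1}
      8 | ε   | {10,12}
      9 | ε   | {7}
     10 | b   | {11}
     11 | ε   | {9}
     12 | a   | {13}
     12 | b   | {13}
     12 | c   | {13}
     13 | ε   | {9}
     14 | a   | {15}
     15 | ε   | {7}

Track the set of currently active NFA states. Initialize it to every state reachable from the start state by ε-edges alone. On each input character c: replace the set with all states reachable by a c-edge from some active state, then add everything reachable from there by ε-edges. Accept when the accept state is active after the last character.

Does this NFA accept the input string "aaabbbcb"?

Answer: REJECT

Derivation:
initial (ε-close {0}): {0,2,6,8,10,12,14}
'a' @ 1: {1,3,4,7,9,13,15}  (accept∈set)
'a' @ 2: {}  — dead — no transitions
rest 'abbbcb' ignored (set empty)
end set {} — state 1 not in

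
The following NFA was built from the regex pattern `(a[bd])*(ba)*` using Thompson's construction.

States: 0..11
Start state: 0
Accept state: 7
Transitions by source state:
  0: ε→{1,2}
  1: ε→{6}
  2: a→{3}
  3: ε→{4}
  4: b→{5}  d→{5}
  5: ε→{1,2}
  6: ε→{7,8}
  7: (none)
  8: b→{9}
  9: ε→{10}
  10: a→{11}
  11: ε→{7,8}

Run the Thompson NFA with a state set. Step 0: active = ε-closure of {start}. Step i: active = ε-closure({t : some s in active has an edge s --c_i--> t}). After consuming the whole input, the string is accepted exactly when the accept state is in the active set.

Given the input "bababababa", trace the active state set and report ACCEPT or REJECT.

Answer: ACCEPT

Trace:
start: ε-closure({0}) = {0,1,2,6,7,8}
'b' @ 1: {9,10}
'a' @ 2: {7,8,11}  (accept∈set)
'b' @ 3: {9,10}
'a' @ 4: {7,8,11}  (accept∈set)
'b' @ 5: {9,10}
'a' @ 6: {7,8,11}  (accept∈set)
'b' @ 7: {9,10}
'a' @ 8: {7,8,11}  (accept∈set)
'b' @ 9: {9,10}
'a' @ 10: {7,8,11}  (accept∈set)
final: {7,8,11}; accept 7 in set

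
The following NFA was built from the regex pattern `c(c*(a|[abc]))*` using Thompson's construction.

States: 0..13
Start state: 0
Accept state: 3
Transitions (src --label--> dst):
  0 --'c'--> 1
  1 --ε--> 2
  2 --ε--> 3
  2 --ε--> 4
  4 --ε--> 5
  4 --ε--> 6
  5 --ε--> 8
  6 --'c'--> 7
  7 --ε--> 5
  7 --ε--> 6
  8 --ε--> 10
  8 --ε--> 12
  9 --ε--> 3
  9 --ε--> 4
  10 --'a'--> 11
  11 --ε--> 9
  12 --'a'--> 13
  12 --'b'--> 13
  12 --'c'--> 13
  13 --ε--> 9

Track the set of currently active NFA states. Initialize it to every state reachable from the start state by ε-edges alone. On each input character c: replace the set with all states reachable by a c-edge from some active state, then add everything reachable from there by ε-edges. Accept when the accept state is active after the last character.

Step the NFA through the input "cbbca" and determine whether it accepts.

Answer: ACCEPT

Derivation:
start: ε-closure({0}) = {0}
'c' @ 1: {1,2,3,4,5,6,8,10,12}  [accepting]
'b' @ 2: {3,4,5,6,8,9,10,12,13}  [accepting]
'b' @ 3: {3,4,5,6,8,9,10,12,13}  [accepting]
'c' @ 4: {3,4,5,6,7,8,9,10,12,13}  [accepting]
'a' @ 5: {3,4,5,6,8,9,10,11,12,13}  [accepting]
final: {3,4,5,6,8,9,10,11,12,13}; accept 3 in set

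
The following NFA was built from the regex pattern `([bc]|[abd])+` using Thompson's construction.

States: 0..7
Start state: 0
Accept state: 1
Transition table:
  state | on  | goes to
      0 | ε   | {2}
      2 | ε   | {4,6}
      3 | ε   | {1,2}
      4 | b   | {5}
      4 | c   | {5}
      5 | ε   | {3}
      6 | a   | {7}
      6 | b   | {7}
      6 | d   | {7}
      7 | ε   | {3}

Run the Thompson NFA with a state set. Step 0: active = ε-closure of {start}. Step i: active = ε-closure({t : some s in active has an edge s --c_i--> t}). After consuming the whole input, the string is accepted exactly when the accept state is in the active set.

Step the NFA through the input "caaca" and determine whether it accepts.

Answer: ACCEPT

Steps:
start: ε-closure({0}) = {0,2,4,6}
'c' @ 1: {1,2,3,4,5,6}  [accepting]
'a' @ 2: {1,2,3,4,6,7}  [accepting]
'a' @ 3: {1,2,3,4,6,7}  [accepting]
'c' @ 4: {1,2,3,4,5,6}  [accepting]
'a' @ 5: {1,2,3,4,6,7}  [accepting]
final: {1,2,3,4,6,7}; accept 1 in set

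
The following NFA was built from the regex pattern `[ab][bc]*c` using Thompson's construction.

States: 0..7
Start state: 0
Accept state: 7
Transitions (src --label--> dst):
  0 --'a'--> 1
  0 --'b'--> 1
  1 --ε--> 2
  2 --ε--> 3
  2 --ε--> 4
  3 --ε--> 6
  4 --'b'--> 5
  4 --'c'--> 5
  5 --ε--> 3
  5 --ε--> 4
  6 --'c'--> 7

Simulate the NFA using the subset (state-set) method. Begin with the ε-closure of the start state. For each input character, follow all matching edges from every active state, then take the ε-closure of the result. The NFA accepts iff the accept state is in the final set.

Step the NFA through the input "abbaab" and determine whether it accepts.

start: ε-closure({0}) = {0}
'a' @ 1: {1,2,3,4,6}
'b' @ 2: {3,4,5,6}
'b' @ 3: {3,4,5,6}
'a' @ 4: {}  — state set empty
rest 'ab' ignored (set empty)
final: {}; accept 7 not in set

Answer: REJECT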